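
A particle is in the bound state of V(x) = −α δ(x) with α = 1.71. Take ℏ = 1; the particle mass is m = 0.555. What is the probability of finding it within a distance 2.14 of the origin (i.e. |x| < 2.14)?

P = 0.983

The normalised bound state is ψ = √κ e^{−κ|x|} with κ = mα/ℏ² = 0.9491.
P(|x| < d) = ∫_{−d}^{d} κ e^{−2κ|x|} dx = 1 − e^{−2κd} = 1 − e^{−4.062} = 0.9828.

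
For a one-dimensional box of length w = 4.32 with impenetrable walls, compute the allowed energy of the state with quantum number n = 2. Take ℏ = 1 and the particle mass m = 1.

Requiring ψ(0) = ψ(w) = 0 quantises k = nπ/w, hence E_n = ℏ²k²/2m = n²π²ℏ²/(2mw²).
E_2 = 2² × π² / (2 × 1 × 4.32²) = 1.058.

E = 1.06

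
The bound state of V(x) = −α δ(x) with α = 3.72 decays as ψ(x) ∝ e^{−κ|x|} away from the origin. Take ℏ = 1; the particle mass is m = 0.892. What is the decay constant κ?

κ = 3.32

Integrating the TISE across x = 0 gives the cusp condition ψ'(0⁺) − ψ'(0⁻) = −(2mα/ℏ²)ψ(0).
With ψ ∝ e^{−κ|x|} this yields −2κ = −2mα/ℏ², so κ = mα/ℏ² = 3.318.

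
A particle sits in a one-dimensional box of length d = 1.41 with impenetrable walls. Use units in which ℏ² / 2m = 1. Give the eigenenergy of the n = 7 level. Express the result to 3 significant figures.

E = 243

Requiring ψ(0) = ψ(d) = 0 quantises k = nπ/d, hence E_n = ℏ²k²/2m = n²π²ℏ²/(2md²).
E_7 = 7² × π² / (2 × 0.5 × 1.41²) = 243.3.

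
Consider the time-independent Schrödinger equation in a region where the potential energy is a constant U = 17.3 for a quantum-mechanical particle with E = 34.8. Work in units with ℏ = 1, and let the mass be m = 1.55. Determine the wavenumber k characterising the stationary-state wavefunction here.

k = 7.37

With E > U the solution is oscillatory, ψ ∝ e^{±ikx} with k = √(2m(E − U))/ℏ.
k = √(2 × 1.55 × 17.5) = 7.365.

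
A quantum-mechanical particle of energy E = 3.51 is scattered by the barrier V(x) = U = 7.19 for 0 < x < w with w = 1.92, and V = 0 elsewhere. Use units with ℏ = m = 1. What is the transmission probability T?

E < U: inside the barrier ψ ∝ e^{±κx} with κ = √(2m(U − E))/ℏ = 2.713.
κw = 5.209, sinh(κw) = 91.44.
The exact tunnelling result is T⁻¹ = 1 + U² sinh²(κw) / [4E(U − E)] = 8366, so T = 0.000120.

T = 0.000120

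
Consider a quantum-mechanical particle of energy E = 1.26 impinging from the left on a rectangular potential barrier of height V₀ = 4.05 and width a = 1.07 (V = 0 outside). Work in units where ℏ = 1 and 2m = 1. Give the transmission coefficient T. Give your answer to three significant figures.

E < V₀: inside the barrier ψ ∝ e^{±κx} with κ = √(2m(V₀ − E))/ℏ = 1.670.
κa = 1.787, sinh(κa) = 2.903.
Matching ψ, ψ′ at both faces gives T = [1 + V₀² sinh²(κa) / (4E(V₀ − E))]⁻¹ = 1/10.83 = 0.0923.

T = 0.0923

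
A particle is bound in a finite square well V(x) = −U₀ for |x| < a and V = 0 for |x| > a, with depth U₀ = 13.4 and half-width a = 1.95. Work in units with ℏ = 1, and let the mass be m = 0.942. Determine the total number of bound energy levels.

Define the well-strength parameter z₀ = (a/ℏ)√(2mU₀) = 1.95 × √(2·0.942·13.4) = 9.798.
The even/odd transcendental equations gain one root per π/2 in z₀, giving N = 1 + ⌊2z₀/π⌋ = 1 + ⌊6.237⌋ = 7.

N = 7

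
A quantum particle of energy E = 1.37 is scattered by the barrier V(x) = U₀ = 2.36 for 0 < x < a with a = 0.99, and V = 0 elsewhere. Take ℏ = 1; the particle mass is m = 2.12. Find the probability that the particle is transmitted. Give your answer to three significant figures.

Since E < U₀ the interior solution is evanescent with decay constant κ = √(2m(U₀ − E))/ℏ = 2.049.
κa = 2.028, sinh(κa) = 3.735.
Matching ψ, ψ′ at both faces gives T = [1 + U₀² sinh²(κa) / (4E(U₀ − E))]⁻¹ = 1/15.32 = 0.0653.

T = 0.0653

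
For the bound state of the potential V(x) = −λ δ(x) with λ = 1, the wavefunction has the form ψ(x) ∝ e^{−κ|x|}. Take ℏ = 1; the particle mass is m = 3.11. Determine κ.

Integrate −(ℏ²/2m)ψ'' − λδ(x)ψ = Eψ from −ε to +ε: the ψ'' term gives ψ'(0⁺) − ψ'(0⁻) and the δ term gives −(2mλ/ℏ²)ψ(0).
With ψ ∝ e^{−κ|x|} this yields −2κ = −2mλ/ℏ², so κ = mλ/ℏ² = 3.110.

κ = 3.11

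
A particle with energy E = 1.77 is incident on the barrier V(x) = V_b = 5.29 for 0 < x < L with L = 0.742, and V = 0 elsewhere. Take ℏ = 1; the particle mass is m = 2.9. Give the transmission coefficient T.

T = 0.00435

E < V_b: inside the barrier ψ ∝ e^{±κx} with κ = √(2m(V_b − E))/ℏ = 4.518.
κL = 3.353, sinh(κL) = 14.27.
The exact tunnelling result is T⁻¹ = 1 + V_b² sinh²(κL) / [4E(V_b − E)] = 229.7, so T = 0.00435.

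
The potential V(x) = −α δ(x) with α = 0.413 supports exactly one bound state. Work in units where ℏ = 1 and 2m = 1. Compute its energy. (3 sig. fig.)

For x ≠ 0 the bound state is ψ ∝ e^{−κ|x|}; integrating the TISE across the delta gives the cusp condition 2κ = 2mα/ℏ², so κ = 0.2065.
Then E = −ℏ²κ²/(2m) = −mα²/(2ℏ²) = -0.04264.

E = -0.0426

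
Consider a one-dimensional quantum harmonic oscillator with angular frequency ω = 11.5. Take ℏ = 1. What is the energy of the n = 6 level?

The oscillator eigenvalues are E_n = ℏω(n + ½), so E_6 = 11.5 × 6.5 = 74.75.

E = 74.8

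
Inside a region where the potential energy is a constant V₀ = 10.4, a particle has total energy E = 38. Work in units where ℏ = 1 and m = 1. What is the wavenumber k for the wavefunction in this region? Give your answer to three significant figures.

With E > V₀ the solution is oscillatory, ψ ∝ e^{±ikx} with k = √(2m(E − V₀))/ℏ.
k = √(2 × 1 × 27.6) = 7.430.

k = 7.43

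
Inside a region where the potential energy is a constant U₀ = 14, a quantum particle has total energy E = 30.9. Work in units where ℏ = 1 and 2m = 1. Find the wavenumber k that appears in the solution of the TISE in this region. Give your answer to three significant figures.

With E > U₀ the solution is oscillatory, ψ ∝ e^{±ikx} with k = √(2m(E − U₀))/ℏ.
k = √(2 × 0.5 × 16.9) = 4.111.

k = 4.11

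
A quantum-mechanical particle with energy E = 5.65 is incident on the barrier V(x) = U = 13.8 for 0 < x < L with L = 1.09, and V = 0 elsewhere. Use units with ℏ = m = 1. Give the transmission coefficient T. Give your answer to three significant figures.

T = 0.000582

Since E < U the interior solution is evanescent with decay constant κ = √(2m(U − E))/ℏ = 4.037.
κL = 4.401, sinh(κL) = 40.75.
Matching ψ, ψ′ at both faces gives T = [1 + U² sinh²(κL) / (4E(U − E))]⁻¹ = 1/1718 = 0.000582.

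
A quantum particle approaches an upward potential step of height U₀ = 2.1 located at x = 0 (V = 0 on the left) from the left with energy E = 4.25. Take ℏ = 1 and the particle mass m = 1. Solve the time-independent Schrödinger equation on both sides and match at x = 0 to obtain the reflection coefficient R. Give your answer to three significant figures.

R = 0.0285

The wavenumbers are k₁ = √(2mE)/ℏ = 2.915 on the left and k₂ = √(2m(E − U₀))/ℏ = 2.074 on the right.
Continuity of ψ and ψ′ at the step yields the reflection amplitude r = (k₁ − k₂)/(k₁ + k₂) = 0.1687; thus R = |r|² = 0.02847, T = 0.9715.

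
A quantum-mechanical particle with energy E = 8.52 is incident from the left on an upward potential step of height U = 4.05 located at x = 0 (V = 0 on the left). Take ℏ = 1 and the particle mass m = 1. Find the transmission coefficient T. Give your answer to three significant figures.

T = 0.974

The wavenumbers are k₁ = √(2mE)/ℏ = 4.128 on the left and k₂ = √(2m(E − U))/ℏ = 2.990 on the right.
Matching ψ and ψ′ at x = 0 gives r = (k₁ − k₂)/(k₁ + k₂), so R = r² = 0.02556 and T = 1 − R = 0.9744.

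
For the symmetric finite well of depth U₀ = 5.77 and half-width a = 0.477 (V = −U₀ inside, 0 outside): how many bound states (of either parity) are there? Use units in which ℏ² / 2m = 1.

N = 1

Define the well-strength parameter z₀ = (a/ℏ)√(2mU₀) = 0.477 × √(2·0.5·5.77) = 1.146.
The even/odd transcendental equations gain one root per π/2 in z₀, giving N = 1 + ⌊2z₀/π⌋ = 1 + ⌊0.7294⌋ = 1.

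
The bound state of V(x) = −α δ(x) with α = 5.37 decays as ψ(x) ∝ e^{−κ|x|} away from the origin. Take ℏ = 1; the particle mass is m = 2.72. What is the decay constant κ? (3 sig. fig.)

Integrate −(ℏ²/2m)ψ'' − αδ(x)ψ = Eψ from −ε to +ε: the ψ'' term gives ψ'(0⁺) − ψ'(0⁻) and the δ term gives −(2mα/ℏ²)ψ(0).
With ψ ∝ e^{−κ|x|} this yields −2κ = −2mα/ℏ², so κ = mα/ℏ² = 14.61.

κ = 14.6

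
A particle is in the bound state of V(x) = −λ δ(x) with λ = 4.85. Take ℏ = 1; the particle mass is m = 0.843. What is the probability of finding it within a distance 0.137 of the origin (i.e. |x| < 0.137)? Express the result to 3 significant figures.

The normalised bound state is ψ = √κ e^{−κ|x|} with κ = mλ/ℏ² = 4.089.
P(|x| < d) = ∫_{−d}^{d} κ e^{−2κ|x|} dx = 1 − e^{−2κd} = 1 − e^{−1.120} = 0.6738.

P = 0.674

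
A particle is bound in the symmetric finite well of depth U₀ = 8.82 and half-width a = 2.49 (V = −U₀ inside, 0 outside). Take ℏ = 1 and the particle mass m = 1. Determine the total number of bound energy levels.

N = 7

The dimensionless depth is z₀ = a√(2mU₀)/ℏ = 2.49 × √(17.64) = 10.46.
The even/odd transcendental equations gain one root per π/2 in z₀, giving N = 1 + ⌊2z₀/π⌋ = 1 + ⌊6.658⌋ = 7.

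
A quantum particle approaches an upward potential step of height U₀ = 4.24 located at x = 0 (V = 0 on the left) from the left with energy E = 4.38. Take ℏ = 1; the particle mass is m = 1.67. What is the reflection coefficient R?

The wavenumbers are k₁ = √(2mE)/ℏ = 3.825 on the left and k₂ = √(2m(E − U₀))/ℏ = 0.6838 on the right.
Continuity of ψ and ψ′ at the step yields the reflection amplitude r = (k₁ − k₂)/(k₁ + k₂) = 0.6967; thus R = |r|² = 0.4853, T = 0.5147.

R = 0.485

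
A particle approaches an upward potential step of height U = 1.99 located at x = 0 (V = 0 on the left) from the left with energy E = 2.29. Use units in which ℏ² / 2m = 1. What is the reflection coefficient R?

On each side the TISE gives plane waves with k = √(2m(E − V))/ℏ: k₁ = √(2·½·2.29) = 1.513, k₂ = √(2·½·0.3) = 0.5477.
Continuity of ψ and ψ′ at the step yields the reflection amplitude r = (k₁ − k₂)/(k₁ + k₂) = 0.4685; thus R = |r|² = 0.2195, T = 0.7805.

R = 0.219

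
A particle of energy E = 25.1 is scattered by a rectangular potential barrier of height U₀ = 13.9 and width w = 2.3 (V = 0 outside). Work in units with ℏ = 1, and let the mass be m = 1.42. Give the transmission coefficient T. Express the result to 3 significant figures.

T = 0.974

Above the barrier the interior wavenumber is k₂ = √(2m(E − U₀))/ℏ = 5.640, giving phase k₂w = 12.97.
T = [1 + U₀² sin²(k₂w) / (4E(E − U₀))]⁻¹ = 1/1.027 = 0.974.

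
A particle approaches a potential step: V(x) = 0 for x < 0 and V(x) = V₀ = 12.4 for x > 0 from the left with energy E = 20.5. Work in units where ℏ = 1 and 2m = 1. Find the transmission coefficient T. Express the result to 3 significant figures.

T = 0.948

On each side the TISE gives plane waves with k = √(2m(E − V))/ℏ: k₁ = √(2·½·20.5) = 4.528, k₂ = √(2·½·8.1) = 2.846.
Continuity of ψ and ψ′ at the step yields the reflection amplitude r = (k₁ − k₂)/(k₁ + k₂) = 0.2281; thus R = |r|² = 0.05201, T = 0.9480.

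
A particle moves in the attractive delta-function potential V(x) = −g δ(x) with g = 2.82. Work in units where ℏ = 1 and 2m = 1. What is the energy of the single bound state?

The bound state is ψ(x) = √κ e^{−κ|x|}. The derivative jump ψ'(0⁺) − ψ'(0⁻) = −(2mg/ℏ²)ψ(0) fixes κ = mg/ℏ² = 1.410.
Then E = −ℏ²κ²/(2m) = −mg²/(2ℏ²) = -1.988.

E = -1.99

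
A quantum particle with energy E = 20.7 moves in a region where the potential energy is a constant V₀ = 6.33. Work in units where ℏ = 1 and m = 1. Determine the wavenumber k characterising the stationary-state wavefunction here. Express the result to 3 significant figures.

k = 5.36

With E > V₀ the solution is oscillatory, ψ ∝ e^{±ikx} with k = √(2m(E − V₀))/ℏ.
k = √(2 × 1 × 14.37) = 5.361.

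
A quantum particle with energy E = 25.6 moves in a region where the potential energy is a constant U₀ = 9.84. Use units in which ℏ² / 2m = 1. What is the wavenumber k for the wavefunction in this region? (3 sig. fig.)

With E > U₀ the solution is oscillatory, ψ ∝ e^{±ikx} with k = √(2m(E − U₀))/ℏ.
k = √(2 × 0.5 × 15.76) = 3.970.

k = 3.97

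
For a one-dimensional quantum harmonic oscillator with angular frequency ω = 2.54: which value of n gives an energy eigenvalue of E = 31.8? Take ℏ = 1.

E_n = ℏω(n + ½) ⇒ n = E/(ℏω) − ½ = 31.8/2.54 − 0.5 = 12.020 → n = 12.

n = 12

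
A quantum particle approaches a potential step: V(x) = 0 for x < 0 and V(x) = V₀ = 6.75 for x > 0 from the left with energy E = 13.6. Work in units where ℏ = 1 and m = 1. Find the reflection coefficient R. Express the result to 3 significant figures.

R = 0.0288

The wavenumbers are k₁ = √(2mE)/ℏ = 5.215 on the left and k₂ = √(2m(E − V₀))/ℏ = 3.701 on the right.
Matching ψ and ψ′ at x = 0 gives r = (k₁ − k₂)/(k₁ + k₂), so R = r² = 0.02883 and T = 1 − R = 0.9712.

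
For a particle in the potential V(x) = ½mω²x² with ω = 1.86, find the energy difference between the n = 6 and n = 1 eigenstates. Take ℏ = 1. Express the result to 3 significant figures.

ΔE = 9.30

E_n = ℏω(n + ½), so ΔE = (6 − 1) ℏω = 5 × 1.86 = 9.300.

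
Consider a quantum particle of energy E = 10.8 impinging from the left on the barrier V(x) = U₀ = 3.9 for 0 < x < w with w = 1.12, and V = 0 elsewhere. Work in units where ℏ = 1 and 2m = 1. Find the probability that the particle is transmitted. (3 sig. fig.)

Above the barrier the interior wavenumber is k₂ = √(2m(E − U₀))/ℏ = 2.627, giving phase k₂w = 2.942.
Matching at both interfaces gives T⁻¹ = 1 + U₀² sin²(k₂w) / [4E(E − U₀)] = 1.002, hence T = 0.998.

T = 0.998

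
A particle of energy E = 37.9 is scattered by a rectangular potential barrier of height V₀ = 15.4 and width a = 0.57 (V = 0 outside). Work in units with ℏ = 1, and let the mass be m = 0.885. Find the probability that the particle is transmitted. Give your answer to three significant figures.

E > V₀: inside the barrier k₂ = √(2m(E − V₀))/ℏ = 6.311, k₂a = 3.597.
Matching at both interfaces gives T⁻¹ = 1 + V₀² sin²(k₂a) / [4E(E − V₀)] = 1.013, hence T = 0.987.

T = 0.987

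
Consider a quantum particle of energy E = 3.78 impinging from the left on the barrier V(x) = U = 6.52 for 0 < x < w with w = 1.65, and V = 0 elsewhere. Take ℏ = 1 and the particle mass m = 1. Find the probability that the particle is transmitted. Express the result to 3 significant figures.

E < U: inside the barrier ψ ∝ e^{±κx} with κ = √(2m(U − E))/ℏ = 2.341.
κw = 3.863, sinh(κw) = 23.78.
Matching ψ, ψ′ at both faces gives T = [1 + U² sinh²(κw) / (4E(U − E))]⁻¹ = 1/581.4 = 0.00172.

T = 0.00172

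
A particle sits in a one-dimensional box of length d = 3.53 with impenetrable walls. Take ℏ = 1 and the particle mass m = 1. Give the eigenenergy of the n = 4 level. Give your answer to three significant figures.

The infinite-well eigenfunctions ψ_n = √(2/d) sin(nπx/d) vanish at both walls, giving E_n = n²π²ℏ²/(2md²).
E_4 = 4² × π² / (2 × 1 × 3.53²) = 6.336.

E = 6.34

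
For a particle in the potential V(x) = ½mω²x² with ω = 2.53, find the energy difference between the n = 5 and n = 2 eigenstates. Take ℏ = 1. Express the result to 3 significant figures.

ΔE = 7.59

E_n = ℏω(n + ½), so ΔE = (5 − 2) ℏω = 3 × 2.53 = 7.590.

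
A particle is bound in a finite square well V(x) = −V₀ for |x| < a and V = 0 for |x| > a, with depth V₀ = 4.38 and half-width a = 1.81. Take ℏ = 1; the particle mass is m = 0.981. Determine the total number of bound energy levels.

The dimensionless depth is z₀ = a√(2mV₀)/ℏ = 1.81 × √(8.594) = 5.306.
The even/odd transcendental equations gain one root per π/2 in z₀, giving N = 1 + ⌊2z₀/π⌋ = 1 + ⌊3.378⌋ = 4.

N = 4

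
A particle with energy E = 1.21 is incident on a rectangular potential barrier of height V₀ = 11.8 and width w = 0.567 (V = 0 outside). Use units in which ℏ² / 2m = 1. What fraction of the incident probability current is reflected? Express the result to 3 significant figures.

Since E < V₀ the interior solution is evanescent with decay constant κ = √(2m(V₀ − E))/ℏ = 3.254.
κw = 1.845, sinh(κw) = 3.086.
Matching ψ, ψ′ at both faces gives T = [1 + V₀² sinh²(κw) / (4E(V₀ − E))]⁻¹ = 1/26.86 = 0.0372.
R = 1 − T = 0.963.

R = 0.963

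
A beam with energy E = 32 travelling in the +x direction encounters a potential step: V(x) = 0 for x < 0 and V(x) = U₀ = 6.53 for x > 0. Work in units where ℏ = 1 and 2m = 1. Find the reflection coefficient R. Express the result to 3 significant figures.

R = 0.00325

On each side the TISE gives plane waves with k = √(2m(E − V))/ℏ: k₁ = √(2·½·32) = 5.657, k₂ = √(2·½·25.47) = 5.047.
Continuity of ψ and ψ′ at the step yields the reflection amplitude r = (k₁ − k₂)/(k₁ + k₂) = 0.05700; thus R = |r|² = 0.003249, T = 0.9968.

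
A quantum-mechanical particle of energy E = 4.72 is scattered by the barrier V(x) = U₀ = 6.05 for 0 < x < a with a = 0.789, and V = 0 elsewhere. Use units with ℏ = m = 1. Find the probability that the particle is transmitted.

T = 0.197

E < U₀: inside the barrier ψ ∝ e^{±κx} with κ = √(2m(U₀ − E))/ℏ = 1.631.
κa = 1.287, sinh(κa) = 1.673.
The exact tunnelling result is T⁻¹ = 1 + U₀² sinh²(κa) / [4E(U₀ − E)] = 5.078, so T = 0.197.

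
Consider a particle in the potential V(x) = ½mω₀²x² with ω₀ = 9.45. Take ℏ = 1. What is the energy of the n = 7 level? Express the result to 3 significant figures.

Using E_n = (n + ½)ℏω₀: E_7 = 7.5 × 9.45 = 70.88.

E = 70.9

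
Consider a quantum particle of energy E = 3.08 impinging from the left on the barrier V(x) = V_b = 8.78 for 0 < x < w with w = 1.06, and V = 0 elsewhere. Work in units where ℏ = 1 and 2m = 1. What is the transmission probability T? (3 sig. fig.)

T = 0.0229

E < V_b: inside the barrier ψ ∝ e^{±κx} with κ = √(2m(V_b − E))/ℏ = 2.387.
κw = 2.531, sinh(κw) = 6.241.
The exact tunnelling result is T⁻¹ = 1 + V_b² sinh²(κw) / [4E(V_b − E)] = 43.76, so T = 0.0229.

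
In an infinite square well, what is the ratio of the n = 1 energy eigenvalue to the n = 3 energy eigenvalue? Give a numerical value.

0.111111

Since E_n ∝ n², the ratio is (1/3)² = 0.111111.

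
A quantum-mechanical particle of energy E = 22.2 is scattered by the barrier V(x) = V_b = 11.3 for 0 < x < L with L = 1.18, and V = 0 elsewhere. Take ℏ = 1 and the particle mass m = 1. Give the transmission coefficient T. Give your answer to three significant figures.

Above the barrier the interior wavenumber is k₂ = √(2m(E − V_b))/ℏ = 4.669, giving phase k₂L = 5.509.
Matching at both interfaces gives T⁻¹ = 1 + V_b² sin²(k₂L) / [4E(E − V_b)] = 1.064, hence T = 0.939.

T = 0.939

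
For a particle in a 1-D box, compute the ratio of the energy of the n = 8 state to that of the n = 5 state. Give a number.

E_n = n²π²ℏ²/(2mL²) so the ratio is n₂²/n₁² = 64/25 = 2.56.

2.56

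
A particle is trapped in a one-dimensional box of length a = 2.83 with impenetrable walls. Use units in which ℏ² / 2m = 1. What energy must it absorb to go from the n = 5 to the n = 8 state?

E_n = n²π²ℏ²/(2ma²), so ΔE = (8² − 5²) π²ℏ²/(2ma²).
ΔE = 39 × π² / (2 × 0.5 × 2.83²) = 48.06.

ΔE = 48.1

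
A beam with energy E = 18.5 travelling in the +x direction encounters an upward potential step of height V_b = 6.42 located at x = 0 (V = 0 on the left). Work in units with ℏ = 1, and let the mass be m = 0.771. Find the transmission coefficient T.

On each side the TISE gives plane waves with k = √(2m(E − V))/ℏ: k₁ = √(2·0.771·18.5) = 5.341, k₂ = √(2·0.771·12.08) = 4.316.
Matching ψ and ψ′ at x = 0 gives r = (k₁ − k₂)/(k₁ + k₂), so R = r² = 0.01127 and T = 1 − R = 0.9887.

T = 0.989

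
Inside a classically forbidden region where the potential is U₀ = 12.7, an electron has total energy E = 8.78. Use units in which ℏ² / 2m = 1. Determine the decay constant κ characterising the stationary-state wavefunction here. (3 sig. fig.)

κ = 1.98

Since E < U₀ the TISE in this region is ψ'' = κ²ψ with κ = √(2m(U₀ − E))/ℏ.
κ = √(2 × 0.5 × 3.92) = 1.980.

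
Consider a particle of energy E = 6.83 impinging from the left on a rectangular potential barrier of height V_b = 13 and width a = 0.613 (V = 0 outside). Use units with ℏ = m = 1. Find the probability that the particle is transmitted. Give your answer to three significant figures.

T = 0.0524

E < V_b: inside the barrier ψ ∝ e^{±κx} with κ = √(2m(V_b − E))/ℏ = 3.513.
κa = 2.153, sinh(κa) = 4.249.
Matching ψ, ψ′ at both faces gives T = [1 + V_b² sinh²(κa) / (4E(V_b − E))]⁻¹ = 1/19.10 = 0.0524.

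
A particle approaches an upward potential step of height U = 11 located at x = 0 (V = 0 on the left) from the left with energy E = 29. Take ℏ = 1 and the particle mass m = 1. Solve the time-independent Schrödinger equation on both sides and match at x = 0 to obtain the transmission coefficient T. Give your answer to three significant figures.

T = 0.986

On each side the TISE gives plane waves with k = √(2m(E − V))/ℏ: k₁ = √(2·1·29) = 7.616, k₂ = √(2·1·18) = 6.000.
Matching ψ and ψ′ at x = 0 gives r = (k₁ − k₂)/(k₁ + k₂), so R = r² = 0.01408 and T = 1 − R = 0.9859.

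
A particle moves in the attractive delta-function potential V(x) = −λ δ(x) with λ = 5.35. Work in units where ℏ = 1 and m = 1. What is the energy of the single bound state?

For x ≠ 0 the bound state is ψ ∝ e^{−κ|x|}; integrating the TISE across the delta gives the cusp condition 2κ = 2mλ/ℏ², so κ = 5.350.
Then E = −ℏ²κ²/(2m) = −mλ²/(2ℏ²) = -14.31.

E = -14.3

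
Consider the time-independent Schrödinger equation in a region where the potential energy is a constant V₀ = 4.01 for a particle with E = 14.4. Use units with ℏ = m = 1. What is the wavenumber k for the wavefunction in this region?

With E > V₀ the solution is oscillatory, ψ ∝ e^{±ikx} with k = √(2m(E − V₀))/ℏ.
k = √(2 × 1 × 10.39) = 4.559.

k = 4.56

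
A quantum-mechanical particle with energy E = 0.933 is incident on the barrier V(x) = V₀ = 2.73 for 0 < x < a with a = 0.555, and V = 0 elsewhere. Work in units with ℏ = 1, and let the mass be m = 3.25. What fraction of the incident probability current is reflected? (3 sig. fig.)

R = 0.922

Since E < V₀ the interior solution is evanescent with decay constant κ = √(2m(V₀ − E))/ℏ = 3.418.
κa = 1.897, sinh(κa) = 3.257.
The exact tunnelling result is T⁻¹ = 1 + V₀² sinh²(κa) / [4E(V₀ − E)] = 12.79, so T = 0.0782.
R = 1 − T = 0.922.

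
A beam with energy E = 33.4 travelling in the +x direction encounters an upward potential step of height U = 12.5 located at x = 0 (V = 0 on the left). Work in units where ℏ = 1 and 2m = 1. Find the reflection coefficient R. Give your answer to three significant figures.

On each side the TISE gives plane waves with k = √(2m(E − V))/ℏ: k₁ = √(2·½·33.4) = 5.779, k₂ = √(2·½·20.9) = 4.572.
Continuity of ψ and ψ′ at the step yields the reflection amplitude r = (k₁ − k₂)/(k₁ + k₂) = 0.1167; thus R = |r|² = 0.01361, T = 0.9864.

R = 0.0136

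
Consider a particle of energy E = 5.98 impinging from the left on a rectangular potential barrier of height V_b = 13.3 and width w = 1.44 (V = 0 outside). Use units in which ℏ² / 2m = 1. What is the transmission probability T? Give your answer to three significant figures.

T = 0.00163

E < V_b: inside the barrier ψ ∝ e^{±κx} with κ = √(2m(V_b − E))/ℏ = 2.706.
κw = 3.896, sinh(κw) = 24.59.
The exact tunnelling result is T⁻¹ = 1 + V_b² sinh²(κw) / [4E(V_b − E)] = 612.0, so T = 0.00163.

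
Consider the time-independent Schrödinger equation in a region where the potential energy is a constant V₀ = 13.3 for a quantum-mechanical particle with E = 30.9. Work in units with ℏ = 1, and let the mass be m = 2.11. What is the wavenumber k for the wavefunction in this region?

k = 8.62

With E > V₀ the solution is oscillatory, ψ ∝ e^{±ikx} with k = √(2m(E − V₀))/ℏ.
k = √(2 × 2.11 × 17.6) = 8.618.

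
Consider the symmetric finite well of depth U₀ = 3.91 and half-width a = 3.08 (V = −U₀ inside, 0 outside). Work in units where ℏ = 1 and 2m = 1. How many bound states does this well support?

N = 4

Define the well-strength parameter z₀ = (a/ℏ)√(2mU₀) = 3.08 × √(2·0.5·3.91) = 6.090.
The even/odd transcendental equations gain one root per π/2 in z₀, giving N = 1 + ⌊2z₀/π⌋ = 1 + ⌊3.877⌋ = 4.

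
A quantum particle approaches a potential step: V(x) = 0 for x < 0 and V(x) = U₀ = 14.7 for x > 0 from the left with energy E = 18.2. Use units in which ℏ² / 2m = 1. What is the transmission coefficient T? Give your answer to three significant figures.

On each side the TISE gives plane waves with k = √(2m(E − V))/ℏ: k₁ = √(2·½·18.2) = 4.266, k₂ = √(2·½·3.5) = 1.871.
Matching ψ and ψ′ at x = 0 gives r = (k₁ − k₂)/(k₁ + k₂), so R = r² = 0.1523 and T = 1 − R = 0.8477.

T = 0.848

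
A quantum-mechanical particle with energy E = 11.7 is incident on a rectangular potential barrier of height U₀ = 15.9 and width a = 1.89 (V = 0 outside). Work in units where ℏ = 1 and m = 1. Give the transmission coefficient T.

T = 0.0000543

Since E < U₀ the interior solution is evanescent with decay constant κ = √(2m(U₀ − E))/ℏ = 2.898.
κa = 5.478, sinh(κa) = 119.7.
The exact tunnelling result is T⁻¹ = 1 + U₀² sinh²(κa) / [4E(U₀ − E)] = 18410, so T = 0.0000543.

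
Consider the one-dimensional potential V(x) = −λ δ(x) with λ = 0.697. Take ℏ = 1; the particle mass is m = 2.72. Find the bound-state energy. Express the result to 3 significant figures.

For x ≠ 0 the bound state is ψ ∝ e^{−κ|x|}; integrating the TISE across the delta gives the cusp condition 2κ = 2mλ/ℏ², so κ = 1.896.
Then E = −ℏ²κ²/(2m) = −mλ²/(2ℏ²) = -0.6607.

E = -0.661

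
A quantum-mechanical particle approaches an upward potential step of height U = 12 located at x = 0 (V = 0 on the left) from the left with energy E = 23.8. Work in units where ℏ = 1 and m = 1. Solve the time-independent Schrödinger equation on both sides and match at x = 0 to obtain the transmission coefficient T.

The wavenumbers are k₁ = √(2mE)/ℏ = 6.899 on the left and k₂ = √(2m(E − U))/ℏ = 4.858 on the right.
Continuity of ψ and ψ′ at the step yields the reflection amplitude r = (k₁ − k₂)/(k₁ + k₂) = 0.1736; thus R = |r|² = 0.03014, T = 0.9699.

T = 0.970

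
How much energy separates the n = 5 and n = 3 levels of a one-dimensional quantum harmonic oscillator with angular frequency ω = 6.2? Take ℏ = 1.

E_n = ℏω(n + ½), so ΔE = (5 − 3) ℏω = 2 × 6.2 = 12.40.

ΔE = 12.4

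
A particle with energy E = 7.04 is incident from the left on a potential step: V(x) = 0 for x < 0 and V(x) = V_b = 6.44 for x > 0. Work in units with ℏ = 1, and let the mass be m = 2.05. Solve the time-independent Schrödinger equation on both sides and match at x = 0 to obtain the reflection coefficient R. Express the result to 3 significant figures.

The wavenumbers are k₁ = √(2mE)/ℏ = 5.373 on the left and k₂ = √(2m(E − V_b))/ℏ = 1.568 on the right.
Matching ψ and ψ′ at x = 0 gives r = (k₁ − k₂)/(k₁ + k₂), so R = r² = 0.3004 and T = 1 − R = 0.6996.

R = 0.300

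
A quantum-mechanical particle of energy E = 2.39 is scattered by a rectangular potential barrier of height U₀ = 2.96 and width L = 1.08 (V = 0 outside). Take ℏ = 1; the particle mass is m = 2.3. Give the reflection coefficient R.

Since E < U₀ the interior solution is evanescent with decay constant κ = √(2m(U₀ − E))/ℏ = 1.619.
κL = 1.749, sinh(κL) = 2.787.
The exact tunnelling result is T⁻¹ = 1 + U₀² sinh²(κL) / [4E(U₀ − E)] = 13.49, so T = 0.0741.
R = 1 − T = 0.926.

R = 0.926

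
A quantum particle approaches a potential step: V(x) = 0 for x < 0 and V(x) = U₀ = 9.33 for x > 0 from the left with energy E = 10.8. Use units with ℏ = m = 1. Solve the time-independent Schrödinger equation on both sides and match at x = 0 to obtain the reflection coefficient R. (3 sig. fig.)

The wavenumbers are k₁ = √(2mE)/ℏ = 4.648 on the left and k₂ = √(2m(E − U₀))/ℏ = 1.715 on the right.
Matching ψ and ψ′ at x = 0 gives r = (k₁ − k₂)/(k₁ + k₂), so R = r² = 0.2125 and T = 1 − R = 0.7875.

R = 0.213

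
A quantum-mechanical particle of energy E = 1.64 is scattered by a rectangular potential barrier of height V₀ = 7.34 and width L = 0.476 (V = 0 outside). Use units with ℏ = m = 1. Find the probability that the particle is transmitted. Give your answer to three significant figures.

Since E < V₀ the interior solution is evanescent with decay constant κ = √(2m(V₀ − E))/ℏ = 3.376.
κL = 1.607, sinh(κL) = 2.394.
Matching ψ, ψ′ at both faces gives T = [1 + V₀² sinh²(κL) / (4E(V₀ − E))]⁻¹ = 1/9.258 = 0.108.

T = 0.108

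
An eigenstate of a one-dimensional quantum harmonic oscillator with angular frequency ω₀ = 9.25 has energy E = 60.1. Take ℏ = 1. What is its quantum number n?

n = 6

E_n = ℏω₀(n + ½) ⇒ n = E/(ℏω₀) − ½ = 60.1/9.25 − 0.5 = 5.997 → n = 6.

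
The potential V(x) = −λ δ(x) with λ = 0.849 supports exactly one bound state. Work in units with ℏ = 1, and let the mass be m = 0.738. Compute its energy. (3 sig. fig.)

E = -0.266

For x ≠ 0 the bound state is ψ ∝ e^{−κ|x|}; integrating the TISE across the delta gives the cusp condition 2κ = 2mλ/ℏ², so κ = 0.6266.
Then E = −ℏ²κ²/(2m) = −mλ²/(2ℏ²) = -0.2660.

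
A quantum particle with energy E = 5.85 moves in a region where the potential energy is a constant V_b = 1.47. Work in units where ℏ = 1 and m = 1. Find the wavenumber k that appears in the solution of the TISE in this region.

k = 2.96

With E > V_b the solution is oscillatory, ψ ∝ e^{±ikx} with k = √(2m(E − V_b))/ℏ.
k = √(2 × 1 × 4.38) = 2.960.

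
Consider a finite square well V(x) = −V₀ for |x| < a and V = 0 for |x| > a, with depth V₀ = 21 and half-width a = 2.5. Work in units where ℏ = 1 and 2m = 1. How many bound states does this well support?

Define the well-strength parameter z₀ = (a/ℏ)√(2mV₀) = 2.5 × √(2·0.5·21) = 11.46.
A new bound state (alternating even/odd) appears each time z₀ passes a multiple of π/2, so N = ⌊2z₀/π⌋ + 1 = ⌊7.293⌋ + 1 = 8.

N = 8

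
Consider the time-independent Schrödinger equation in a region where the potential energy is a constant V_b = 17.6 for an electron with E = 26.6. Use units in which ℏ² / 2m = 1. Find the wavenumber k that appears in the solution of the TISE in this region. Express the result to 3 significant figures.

With E > V_b the solution is oscillatory, ψ ∝ e^{±ikx} with k = √(2m(E − V_b))/ℏ.
k = √(2 × 0.5 × 9) = 3.000.

k = 3.00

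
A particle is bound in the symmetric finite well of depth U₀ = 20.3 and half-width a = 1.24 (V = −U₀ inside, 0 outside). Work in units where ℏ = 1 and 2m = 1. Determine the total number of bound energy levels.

Define the well-strength parameter z₀ = (a/ℏ)√(2mU₀) = 1.24 × √(2·0.5·20.3) = 5.587.
The even/odd transcendental equations gain one root per π/2 in z₀, giving N = 1 + ⌊2z₀/π⌋ = 1 + ⌊3.557⌋ = 4.

N = 4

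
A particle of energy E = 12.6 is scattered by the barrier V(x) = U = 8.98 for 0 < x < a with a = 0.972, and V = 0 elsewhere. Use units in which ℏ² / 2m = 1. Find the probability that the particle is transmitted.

T = 0.710

E > U: inside the barrier k₂ = √(2m(E − U))/ℏ = 1.903, k₂a = 1.849.
Matching at both interfaces gives T⁻¹ = 1 + U² sin²(k₂a) / [4E(E − U)] = 1.409, hence T = 0.710.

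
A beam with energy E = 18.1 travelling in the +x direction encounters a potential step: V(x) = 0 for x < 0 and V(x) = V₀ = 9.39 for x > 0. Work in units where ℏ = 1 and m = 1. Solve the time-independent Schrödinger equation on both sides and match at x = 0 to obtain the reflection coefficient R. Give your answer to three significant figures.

On each side the TISE gives plane waves with k = √(2m(E − V))/ℏ: k₁ = √(2·1·18.1) = 6.017, k₂ = √(2·1·8.71) = 4.174.
Continuity of ψ and ψ′ at the step yields the reflection amplitude r = (k₁ − k₂)/(k₁ + k₂) = 0.1808; thus R = |r|² = 0.03271, T = 0.9673.

R = 0.0327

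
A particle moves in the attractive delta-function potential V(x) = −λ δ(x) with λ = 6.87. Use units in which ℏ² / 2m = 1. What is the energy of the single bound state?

The bound state is ψ(x) = √κ e^{−κ|x|}. The derivative jump ψ'(0⁺) − ψ'(0⁻) = −(2mλ/ℏ²)ψ(0) fixes κ = mλ/ℏ² = 3.435.
Then E = −ℏ²κ²/(2m) = −mλ²/(2ℏ²) = -11.80.

E = -11.8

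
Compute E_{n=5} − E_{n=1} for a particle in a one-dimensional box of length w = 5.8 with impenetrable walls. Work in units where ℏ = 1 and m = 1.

ΔE = 3.52

E_n = n²π²ℏ²/(2mw²), so ΔE = (5² − 1²) π²ℏ²/(2mw²).
ΔE = 24 × π² / (2 × 1 × 5.8²) = 3.521.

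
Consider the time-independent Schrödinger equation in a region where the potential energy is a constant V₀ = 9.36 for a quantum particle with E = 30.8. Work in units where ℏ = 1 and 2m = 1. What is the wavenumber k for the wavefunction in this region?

k = 4.63

With E > V₀ the solution is oscillatory, ψ ∝ e^{±ikx} with k = √(2m(E − V₀))/ℏ.
k = √(2 × 0.5 × 21.44) = 4.630.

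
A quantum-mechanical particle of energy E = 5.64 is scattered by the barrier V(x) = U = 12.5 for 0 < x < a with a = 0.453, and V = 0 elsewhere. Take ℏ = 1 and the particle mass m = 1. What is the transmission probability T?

T = 0.129

Since E < U the interior solution is evanescent with decay constant κ = √(2m(U − E))/ℏ = 3.704.
κa = 1.678, sinh(κa) = 2.584.
The exact tunnelling result is T⁻¹ = 1 + U² sinh²(κa) / [4E(U − E)] = 7.741, so T = 0.129.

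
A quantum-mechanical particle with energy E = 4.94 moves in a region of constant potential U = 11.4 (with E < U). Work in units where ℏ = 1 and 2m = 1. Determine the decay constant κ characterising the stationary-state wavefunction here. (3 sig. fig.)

Since E < U the TISE in this region is ψ'' = κ²ψ with κ = √(2m(U − E))/ℏ.
κ = √(2 × 0.5 × 6.46) = 2.542.

κ = 2.54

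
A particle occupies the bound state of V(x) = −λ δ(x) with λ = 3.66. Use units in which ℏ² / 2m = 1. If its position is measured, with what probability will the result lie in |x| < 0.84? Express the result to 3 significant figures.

The normalised bound state is ψ = √κ e^{−κ|x|} with κ = mλ/ℏ² = 1.830.
P(|x| < d) = ∫_{−d}^{d} κ e^{−2κ|x|} dx = 1 − e^{−2κd} = 1 − e^{−3.074} = 0.9538.

P = 0.954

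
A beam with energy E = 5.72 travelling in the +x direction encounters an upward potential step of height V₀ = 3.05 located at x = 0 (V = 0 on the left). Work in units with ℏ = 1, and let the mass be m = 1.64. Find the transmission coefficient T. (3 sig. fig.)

T = 0.965

On each side the TISE gives plane waves with k = √(2m(E − V))/ℏ: k₁ = √(2·1.64·5.72) = 4.331, k₂ = √(2·1.64·2.67) = 2.959.
Continuity of ψ and ψ′ at the step yields the reflection amplitude r = (k₁ − k₂)/(k₁ + k₂) = 0.1882; thus R = |r|² = 0.03542, T = 0.9646.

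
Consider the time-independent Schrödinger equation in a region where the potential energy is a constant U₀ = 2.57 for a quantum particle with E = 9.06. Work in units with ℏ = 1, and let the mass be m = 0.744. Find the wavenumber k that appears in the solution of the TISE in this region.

With E > U₀ the solution is oscillatory, ψ ∝ e^{±ikx} with k = √(2m(E − U₀))/ℏ.
k = √(2 × 0.744 × 6.49) = 3.108.

k = 3.11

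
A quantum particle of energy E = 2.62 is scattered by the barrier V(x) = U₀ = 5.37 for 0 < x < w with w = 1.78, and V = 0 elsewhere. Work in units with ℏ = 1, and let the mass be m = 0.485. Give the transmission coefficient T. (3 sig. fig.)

T = 0.0119

E < U₀: inside the barrier ψ ∝ e^{±κx} with κ = √(2m(U₀ − E))/ℏ = 1.633.
κw = 2.907, sinh(κw) = 9.125.
The exact tunnelling result is T⁻¹ = 1 + U₀² sinh²(κw) / [4E(U₀ − E)] = 84.32, so T = 0.0119.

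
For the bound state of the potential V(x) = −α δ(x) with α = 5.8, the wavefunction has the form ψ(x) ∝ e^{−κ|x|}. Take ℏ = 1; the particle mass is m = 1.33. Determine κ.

κ = 7.71

Integrating the TISE across x = 0 gives the cusp condition ψ'(0⁺) − ψ'(0⁻) = −(2mα/ℏ²)ψ(0).
With ψ ∝ e^{−κ|x|} this yields −2κ = −2mα/ℏ², so κ = mα/ℏ² = 7.714.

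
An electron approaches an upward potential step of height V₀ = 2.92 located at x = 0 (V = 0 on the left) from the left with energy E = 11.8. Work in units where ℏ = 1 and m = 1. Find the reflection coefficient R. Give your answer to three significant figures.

The wavenumbers are k₁ = √(2mE)/ℏ = 4.858 on the left and k₂ = √(2m(E − V₀))/ℏ = 4.214 on the right.
Matching ψ and ψ′ at x = 0 gives r = (k₁ − k₂)/(k₁ + k₂), so R = r² = 0.005035 and T = 1 − R = 0.9950.

R = 0.00503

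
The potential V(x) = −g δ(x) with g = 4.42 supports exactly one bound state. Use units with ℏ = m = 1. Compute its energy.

E = -9.77

The bound state is ψ(x) = √κ e^{−κ|x|}. The derivative jump ψ'(0⁺) − ψ'(0⁻) = −(2mg/ℏ²)ψ(0) fixes κ = mg/ℏ² = 4.420.
Then E = −ℏ²κ²/(2m) = −mg²/(2ℏ²) = -9.768.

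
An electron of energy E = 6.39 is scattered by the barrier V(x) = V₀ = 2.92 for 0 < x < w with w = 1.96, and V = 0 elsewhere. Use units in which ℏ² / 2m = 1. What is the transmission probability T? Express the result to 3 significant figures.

T = 0.978

E > V₀: inside the barrier k₂ = √(2m(E − V₀))/ℏ = 1.863, k₂w = 3.651.
Matching at both interfaces gives T⁻¹ = 1 + V₀² sin²(k₂w) / [4E(E − V₀)] = 1.023, hence T = 0.978.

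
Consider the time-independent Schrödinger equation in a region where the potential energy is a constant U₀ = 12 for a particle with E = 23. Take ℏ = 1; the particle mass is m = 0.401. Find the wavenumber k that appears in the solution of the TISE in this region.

With E > U₀ the solution is oscillatory, ψ ∝ e^{±ikx} with k = √(2m(E − U₀))/ℏ.
k = √(2 × 0.401 × 11) = 2.970.

k = 2.97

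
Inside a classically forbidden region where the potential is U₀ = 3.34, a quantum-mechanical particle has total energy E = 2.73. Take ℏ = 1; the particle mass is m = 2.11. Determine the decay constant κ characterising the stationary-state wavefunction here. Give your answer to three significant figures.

Since E < U₀ the TISE in this region is ψ'' = κ²ψ with κ = √(2m(U₀ − E))/ℏ.
κ = √(2 × 2.11 × 0.61) = 1.604.

κ = 1.60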